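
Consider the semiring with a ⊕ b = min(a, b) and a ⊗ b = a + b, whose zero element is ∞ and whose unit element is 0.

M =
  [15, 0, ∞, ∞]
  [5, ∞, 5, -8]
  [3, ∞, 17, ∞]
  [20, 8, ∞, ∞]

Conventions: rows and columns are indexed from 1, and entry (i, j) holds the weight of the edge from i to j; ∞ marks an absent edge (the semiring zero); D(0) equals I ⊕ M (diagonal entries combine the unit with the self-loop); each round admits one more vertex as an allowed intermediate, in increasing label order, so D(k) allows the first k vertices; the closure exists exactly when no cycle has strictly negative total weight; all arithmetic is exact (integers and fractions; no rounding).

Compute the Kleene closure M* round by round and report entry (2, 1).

D(0):
  [0, 0, ∞, ∞]
  [5, 0, 5, -8]
  [3, ∞, 0, ∞]
  [20, 8, ∞, 0]
D(1):
  [0, 0, ∞, ∞]
  [5, 0, 5, -8]
  [3, 3, 0, ∞]
  [20, 8, ∞, 0]
D(2):
  [0, 0, 5, -8]
  [5, 0, 5, -8]
  [3, 3, 0, -5]
  [13, 8, 13, 0]
D(3):
  [0, 0, 5, -8]
  [5, 0, 5, -8]
  [3, 3, 0, -5]
  [13, 8, 13, 0]
D(4):
  [0, 0, 5, -8]
  [5, 0, 5, -8]
  [3, 3, 0, -5]
  [13, 8, 13, 0]
Answer: M*[2][1] = 5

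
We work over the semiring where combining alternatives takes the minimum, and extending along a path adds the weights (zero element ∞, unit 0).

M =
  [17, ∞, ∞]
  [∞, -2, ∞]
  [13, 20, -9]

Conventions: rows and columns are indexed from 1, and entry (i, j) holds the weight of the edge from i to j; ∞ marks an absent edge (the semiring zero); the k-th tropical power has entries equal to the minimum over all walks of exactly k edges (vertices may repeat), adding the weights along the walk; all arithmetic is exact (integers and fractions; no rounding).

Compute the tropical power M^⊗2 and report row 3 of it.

M^⊗2:
  [34, ∞, ∞]
  [∞, -4, ∞]
  [4, 11, -18]
Answer: row 3 of M^⊗2 = [4, 11, -18]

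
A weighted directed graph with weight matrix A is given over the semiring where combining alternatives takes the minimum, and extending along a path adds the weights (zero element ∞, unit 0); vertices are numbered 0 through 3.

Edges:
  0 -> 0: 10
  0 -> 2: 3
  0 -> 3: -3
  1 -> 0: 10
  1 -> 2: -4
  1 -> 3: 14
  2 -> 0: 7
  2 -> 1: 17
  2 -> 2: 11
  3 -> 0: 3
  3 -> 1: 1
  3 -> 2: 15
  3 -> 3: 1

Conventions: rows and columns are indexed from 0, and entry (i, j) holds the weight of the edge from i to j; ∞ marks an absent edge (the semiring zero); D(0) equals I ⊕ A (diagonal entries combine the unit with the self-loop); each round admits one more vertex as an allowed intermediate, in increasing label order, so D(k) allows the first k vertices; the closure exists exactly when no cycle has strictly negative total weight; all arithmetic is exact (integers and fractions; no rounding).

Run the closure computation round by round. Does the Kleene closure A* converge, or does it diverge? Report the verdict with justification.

D(0):
  [0, ∞, 3, -3]
  [10, 0, -4, 14]
  [7, 17, 0, ∞]
  [3, 1, 15, 0]
D(1):
  [0, ∞, 3, -3]
  [10, 0, -4, 7]
  [7, 17, 0, 4]
  [3, 1, 6, 0]
D(2):
  [0, ∞, 3, -3]
  [10, 0, -4, 7]
  [7, 17, 0, 4]
  [3, 1, -3, 0]
D(3):
  [0, 20, 3, -3]
  [3, 0, -4, 0]
  [7, 17, 0, 4]
  [3, 1, -3, 0]
D(4):
  [0, -2, -6, -3]
  [3, 0, -4, 0]
  [7, 5, 0, 4]
  [3, 1, -3, 0]
Key observation: every diagonal entry stays at the unit through all rounds, so no improving cycle exists.
Answer: CONVERGES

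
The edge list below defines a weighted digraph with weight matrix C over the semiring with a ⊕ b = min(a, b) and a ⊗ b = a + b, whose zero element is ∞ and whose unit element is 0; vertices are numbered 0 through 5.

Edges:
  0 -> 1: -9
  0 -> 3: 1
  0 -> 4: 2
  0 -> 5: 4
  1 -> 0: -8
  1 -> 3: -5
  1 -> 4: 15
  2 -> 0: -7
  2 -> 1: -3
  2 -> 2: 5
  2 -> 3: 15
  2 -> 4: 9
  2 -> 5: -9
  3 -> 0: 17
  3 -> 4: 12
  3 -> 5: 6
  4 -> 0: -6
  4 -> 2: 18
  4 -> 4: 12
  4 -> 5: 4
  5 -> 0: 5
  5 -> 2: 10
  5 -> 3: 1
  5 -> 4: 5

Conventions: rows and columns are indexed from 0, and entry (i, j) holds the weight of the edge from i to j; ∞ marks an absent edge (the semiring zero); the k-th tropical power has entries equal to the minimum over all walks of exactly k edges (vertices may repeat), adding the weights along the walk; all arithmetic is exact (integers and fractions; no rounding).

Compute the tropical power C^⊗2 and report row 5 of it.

C^⊗2:
  [-17, ∞, 14, -14, 6, 6]
  [9, -17, 33, -7, -6, -4]
  [-11, -16, 1, -8, -5, -4]
  [6, 8, 16, 7, 11, 16]
  [6, -15, 14, -5, -4, -2]
  [-1, -4, 15, 6, 7, 1]
Answer: row 5 of C^⊗2 = [-1, -4, 15, 6, 7, 1]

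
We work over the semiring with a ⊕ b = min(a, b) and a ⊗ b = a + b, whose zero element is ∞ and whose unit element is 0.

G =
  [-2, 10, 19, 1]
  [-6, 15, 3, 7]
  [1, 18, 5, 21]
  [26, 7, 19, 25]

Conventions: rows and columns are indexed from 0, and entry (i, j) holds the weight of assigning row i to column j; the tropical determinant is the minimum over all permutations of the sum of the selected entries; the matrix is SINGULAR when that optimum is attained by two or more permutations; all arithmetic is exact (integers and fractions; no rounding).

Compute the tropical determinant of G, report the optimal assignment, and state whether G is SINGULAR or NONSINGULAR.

σ = (0, 1, 2, 3): (-2) + 15 + 5 + 25 = 43
σ = (0, 1, 3, 2): (-2) + 15 + 21 + 19 = 53
σ = (0, 2, 1, 3): (-2) + 3 + 18 + 25 = 44
σ = (0, 2, 3, 1): (-2) + 3 + 21 + 7 = 29
σ = (0, 3, 1, 2): (-2) + 7 + 18 + 19 = 42
σ = (0, 3, 2, 1): (-2) + 7 + 5 + 7 = 17
σ = (1, 0, 2, 3): 10 + (-6) + 5 + 25 = 34
σ = (1, 0, 3, 2): 10 + (-6) + 21 + 19 = 44
σ = (1, 2, 0, 3): 10 + 3 + 1 + 25 = 39
σ = (1, 2, 3, 0): 10 + 3 + 21 + 26 = 60
σ = (1, 3, 0, 2): 10 + 7 + 1 + 19 = 37
σ = (1, 3, 2, 0): 10 + 7 + 5 + 26 = 48
σ = (2, 0, 1, 3): 19 + (-6) + 18 + 25 = 56
σ = (2, 0, 3, 1): 19 + (-6) + 21 + 7 = 41
σ = (2, 1, 0, 3): 19 + 15 + 1 + 25 = 60
σ = (2, 1, 3, 0): 19 + 15 + 21 + 26 = 81
σ = (2, 3, 0, 1): 19 + 7 + 1 + 7 = 34
σ = (2, 3, 1, 0): 19 + 7 + 18 + 26 = 70
σ = (3, 0, 1, 2): 1 + (-6) + 18 + 19 = 32
σ = (3, 0, 2, 1): 1 + (-6) + 5 + 7 = 7
σ = (3, 1, 0, 2): 1 + 15 + 1 + 19 = 36
σ = (3, 1, 2, 0): 1 + 15 + 5 + 26 = 47
σ = (3, 2, 0, 1): 1 + 3 + 1 + 7 = 12
σ = (3, 2, 1, 0): 1 + 3 + 18 + 26 = 48
Optimal value attained by: σ = (3, 0, 2, 1).
Answer: det⊕(G) = 7; verdict: NONSINGULAR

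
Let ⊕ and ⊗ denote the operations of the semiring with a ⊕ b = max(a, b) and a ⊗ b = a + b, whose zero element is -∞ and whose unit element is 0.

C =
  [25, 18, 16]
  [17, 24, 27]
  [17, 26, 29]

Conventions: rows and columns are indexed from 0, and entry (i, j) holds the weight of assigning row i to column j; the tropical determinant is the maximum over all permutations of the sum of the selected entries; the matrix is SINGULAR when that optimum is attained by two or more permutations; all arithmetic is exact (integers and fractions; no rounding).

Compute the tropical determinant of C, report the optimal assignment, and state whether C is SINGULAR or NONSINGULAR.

σ = (0, 1, 2): 25 + 24 + 29 = 78
σ = (0, 2, 1): 25 + 27 + 26 = 78
σ = (1, 0, 2): 18 + 17 + 29 = 64
σ = (1, 2, 0): 18 + 27 + 17 = 62
σ = (2, 0, 1): 16 + 17 + 26 = 59
σ = (2, 1, 0): 16 + 24 + 17 = 57
Optimal value attained by: σ = (0, 1, 2).
Answer: det⊕(C) = 78; verdict: SINGULAR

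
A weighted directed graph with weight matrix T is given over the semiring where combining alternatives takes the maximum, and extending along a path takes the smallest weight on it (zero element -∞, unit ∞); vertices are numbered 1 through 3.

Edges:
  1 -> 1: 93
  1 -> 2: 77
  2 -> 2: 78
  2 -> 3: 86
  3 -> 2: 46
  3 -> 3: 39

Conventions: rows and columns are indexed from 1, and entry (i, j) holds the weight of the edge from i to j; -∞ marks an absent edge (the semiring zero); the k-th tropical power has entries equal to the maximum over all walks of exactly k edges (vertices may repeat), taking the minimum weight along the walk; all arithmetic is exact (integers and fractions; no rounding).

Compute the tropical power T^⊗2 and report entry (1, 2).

T^⊗2:
  [93, 77, 77]
  [-∞, 78, 78]
  [-∞, 46, 46]
Key observation: the optimum is the walk 1->1->2, with weight 93 min 77 = 77.
Optimal value attained by: walk 1->1->2.
Answer: (T^⊗2)[1][2] = 77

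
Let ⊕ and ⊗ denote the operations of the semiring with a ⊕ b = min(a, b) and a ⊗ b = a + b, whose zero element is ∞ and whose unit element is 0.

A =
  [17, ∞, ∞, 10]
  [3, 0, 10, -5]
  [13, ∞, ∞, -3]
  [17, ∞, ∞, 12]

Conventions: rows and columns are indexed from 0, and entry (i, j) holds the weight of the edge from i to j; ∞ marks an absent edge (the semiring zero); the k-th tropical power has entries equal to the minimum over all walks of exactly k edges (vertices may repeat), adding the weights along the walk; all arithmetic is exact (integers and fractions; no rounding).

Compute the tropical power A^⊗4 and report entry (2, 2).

A^⊗2:
  [27, ∞, ∞, 22]
  [3, 0, 10, -5]
  [14, ∞, ∞, 9]
  [29, ∞, ∞, 24]
A^⊗3:
  [39, ∞, ∞, 34]
  [3, 0, 10, -5]
  [26, ∞, ∞, 21]
  [41, ∞, ∞, 36]
A^⊗4:
  [51, ∞, ∞, 46]
  [3, 0, 10, -5]
  [38, ∞, ∞, 33]
  [53, ∞, ∞, 48]
Key observation: no walk of exactly 4 edges connects these vertices, so the entry is the semiring zero.
Answer: (A^⊗4)[2][2] = ∞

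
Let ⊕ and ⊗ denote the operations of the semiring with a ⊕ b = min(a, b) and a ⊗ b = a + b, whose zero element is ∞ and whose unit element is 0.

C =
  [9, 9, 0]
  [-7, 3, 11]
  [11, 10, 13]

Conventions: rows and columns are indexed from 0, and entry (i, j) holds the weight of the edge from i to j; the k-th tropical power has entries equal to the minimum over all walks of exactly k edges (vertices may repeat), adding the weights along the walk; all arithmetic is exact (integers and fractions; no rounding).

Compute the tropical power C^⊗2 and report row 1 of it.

C^⊗2:
  [2, 10, 9]
  [-4, 2, -7]
  [3, 13, 11]
Answer: row 1 of C^⊗2 = [-4, 2, -7]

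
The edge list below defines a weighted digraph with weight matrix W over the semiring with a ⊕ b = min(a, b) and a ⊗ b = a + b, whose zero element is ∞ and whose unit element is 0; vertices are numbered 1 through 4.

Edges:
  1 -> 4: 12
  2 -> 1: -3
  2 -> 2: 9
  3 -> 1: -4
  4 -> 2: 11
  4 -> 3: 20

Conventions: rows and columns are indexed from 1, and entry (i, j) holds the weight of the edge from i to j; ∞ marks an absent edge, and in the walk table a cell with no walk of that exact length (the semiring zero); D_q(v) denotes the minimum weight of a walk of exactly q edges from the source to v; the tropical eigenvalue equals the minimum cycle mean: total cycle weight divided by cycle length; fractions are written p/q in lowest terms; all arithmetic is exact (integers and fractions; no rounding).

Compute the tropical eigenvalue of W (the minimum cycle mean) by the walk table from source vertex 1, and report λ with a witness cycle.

q=0: [0, ∞, ∞, ∞]
q=1: [∞, ∞, ∞, 12]
q=2: [∞, 23, 32, ∞]
q=3: [20, 32, ∞, ∞]
q=4: [29, 41, ∞, 32]
Optimal cycle mean attained by: cycle 1->4->2->1, total 12 + 11 + (-3), length 3.
Answer: λ = 20/3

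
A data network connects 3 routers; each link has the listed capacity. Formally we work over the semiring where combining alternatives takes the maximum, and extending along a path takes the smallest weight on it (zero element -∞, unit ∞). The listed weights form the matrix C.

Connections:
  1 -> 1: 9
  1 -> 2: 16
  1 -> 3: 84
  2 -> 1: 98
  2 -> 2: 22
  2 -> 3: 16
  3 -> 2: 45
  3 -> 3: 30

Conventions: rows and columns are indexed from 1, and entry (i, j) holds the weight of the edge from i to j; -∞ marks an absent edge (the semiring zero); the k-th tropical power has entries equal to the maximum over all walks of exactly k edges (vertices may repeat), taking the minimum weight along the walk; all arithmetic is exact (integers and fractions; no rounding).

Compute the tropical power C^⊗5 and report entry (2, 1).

C^⊗2:
  [16, 45, 30]
  [22, 22, 84]
  [45, 30, 30]
C^⊗3:
  [45, 30, 30]
  [22, 45, 30]
  [30, 30, 45]
C^⊗4:
  [30, 30, 45]
  [45, 30, 30]
  [30, 45, 30]
C^⊗5:
  [30, 45, 30]
  [30, 30, 45]
  [45, 30, 30]
Key observation: the optimum is the walk 2->1->3->3->2->1, with weight 98 min 84 min 30 min 45 min 98 = 30.
Optimal value attained by: walk 2->1->3->3->2->1.
Answer: (C^⊗5)[2][1] = 30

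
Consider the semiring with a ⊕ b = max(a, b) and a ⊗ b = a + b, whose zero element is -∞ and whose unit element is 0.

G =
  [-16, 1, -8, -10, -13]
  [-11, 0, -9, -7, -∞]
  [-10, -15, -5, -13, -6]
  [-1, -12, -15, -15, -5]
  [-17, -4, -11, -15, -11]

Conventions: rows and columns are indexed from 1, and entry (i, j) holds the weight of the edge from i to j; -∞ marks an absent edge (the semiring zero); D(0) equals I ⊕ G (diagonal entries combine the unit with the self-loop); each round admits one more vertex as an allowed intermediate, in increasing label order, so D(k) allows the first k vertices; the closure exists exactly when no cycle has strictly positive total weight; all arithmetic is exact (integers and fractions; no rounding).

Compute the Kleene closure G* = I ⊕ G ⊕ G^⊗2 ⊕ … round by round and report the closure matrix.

D(0):
  [0, 1, -8, -10, -13]
  [-11, 0, -9, -7, -∞]
  [-10, -15, 0, -13, -6]
  [-1, -12, -15, 0, -5]
  [-17, -4, -11, -15, 0]
D(1):
  [0, 1, -8, -10, -13]
  [-11, 0, -9, -7, -24]
  [-10, -9, 0, -13, -6]
  [-1, 0, -9, 0, -5]
  [-17, -4, -11, -15, 0]
D(2):
  [0, 1, -8, -6, -13]
  [-11, 0, -9, -7, -24]
  [-10, -9, 0, -13, -6]
  [-1, 0, -9, 0, -5]
  [-15, -4, -11, -11, 0]
D(3):
  [0, 1, -8, -6, -13]
  [-11, 0, -9, -7, -15]
  [-10, -9, 0, -13, -6]
  [-1, 0, -9, 0, -5]
  [-15, -4, -11, -11, 0]
D(4):
  [0, 1, -8, -6, -11]
  [-8, 0, -9, -7, -12]
  [-10, -9, 0, -13, -6]
  [-1, 0, -9, 0, -5]
  [-12, -4, -11, -11, 0]
D(5):
  [0, 1, -8, -6, -11]
  [-8, 0, -9, -7, -12]
  [-10, -9, 0, -13, -6]
  [-1, 0, -9, 0, -5]
  [-12, -4, -11, -11, 0]
Answer: G* = [[0, 1, -8, -6, -11], [-8, 0, -9, -7, -12], [-10, -9, 0, -13, -6], [-1, 0, -9, 0, -5], [-12, -4, -11, -11, 0]]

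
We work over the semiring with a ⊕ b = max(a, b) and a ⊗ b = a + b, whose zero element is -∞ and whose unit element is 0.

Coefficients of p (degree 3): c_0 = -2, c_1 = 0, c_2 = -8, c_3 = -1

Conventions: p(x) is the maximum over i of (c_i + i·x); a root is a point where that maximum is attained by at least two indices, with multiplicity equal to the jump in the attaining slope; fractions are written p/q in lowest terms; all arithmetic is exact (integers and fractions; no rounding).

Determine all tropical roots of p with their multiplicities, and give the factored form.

hull edge (i=0, c=-2) to (i=1, c=0): slope 2, span 1
hull edge (i=1, c=0) to (i=3, c=-1): slope -1/2, span 2
Factored form: p(x) = -1 ⊗ (x ⊕ (-2)) ⊗ (x ⊕ 1/2) ⊗ (x ⊕ 1/2)
Answer: roots = -2 (mult 1), 1/2 (mult 2)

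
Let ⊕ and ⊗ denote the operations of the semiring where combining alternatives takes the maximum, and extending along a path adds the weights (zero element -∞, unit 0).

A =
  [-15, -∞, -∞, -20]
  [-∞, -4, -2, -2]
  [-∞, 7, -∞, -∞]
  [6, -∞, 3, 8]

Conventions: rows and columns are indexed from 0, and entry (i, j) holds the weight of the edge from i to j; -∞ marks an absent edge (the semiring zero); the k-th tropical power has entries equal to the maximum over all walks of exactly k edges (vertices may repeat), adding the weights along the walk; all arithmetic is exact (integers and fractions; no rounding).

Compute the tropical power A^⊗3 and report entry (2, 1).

A^⊗2:
  [-14, -∞, -17, -12]
  [4, 5, 1, 6]
  [-∞, 3, 5, 5]
  [14, 10, 11, 16]
A^⊗3:
  [-6, -10, -9, -4]
  [12, 8, 9, 14]
  [11, 12, 8, 13]
  [22, 18, 19, 24]
Key observation: the optimum is the walk 2->1->2->1, with weight 7 + (-2) + 7 = 12.
Optimal value attained by: walk 2->1->2->1.
Answer: (A^⊗3)[2][1] = 12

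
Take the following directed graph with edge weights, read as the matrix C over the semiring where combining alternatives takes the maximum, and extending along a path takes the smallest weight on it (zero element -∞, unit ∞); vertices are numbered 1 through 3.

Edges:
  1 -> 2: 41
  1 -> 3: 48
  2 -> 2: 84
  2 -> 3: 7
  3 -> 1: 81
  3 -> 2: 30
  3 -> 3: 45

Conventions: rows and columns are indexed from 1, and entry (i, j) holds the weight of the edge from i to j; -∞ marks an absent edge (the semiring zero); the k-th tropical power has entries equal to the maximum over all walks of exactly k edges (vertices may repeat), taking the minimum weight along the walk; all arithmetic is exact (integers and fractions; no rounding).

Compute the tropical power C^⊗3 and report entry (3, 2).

C^⊗2:
  [48, 41, 45]
  [7, 84, 7]
  [45, 41, 48]
C^⊗3:
  [45, 41, 48]
  [7, 84, 7]
  [48, 41, 45]
Key observation: the optimum is the walk 3->1->2->2, with weight 81 min 41 min 84 = 41.
Optimal value attained by: walk 3->1->2->2.
Answer: (C^⊗3)[3][2] = 41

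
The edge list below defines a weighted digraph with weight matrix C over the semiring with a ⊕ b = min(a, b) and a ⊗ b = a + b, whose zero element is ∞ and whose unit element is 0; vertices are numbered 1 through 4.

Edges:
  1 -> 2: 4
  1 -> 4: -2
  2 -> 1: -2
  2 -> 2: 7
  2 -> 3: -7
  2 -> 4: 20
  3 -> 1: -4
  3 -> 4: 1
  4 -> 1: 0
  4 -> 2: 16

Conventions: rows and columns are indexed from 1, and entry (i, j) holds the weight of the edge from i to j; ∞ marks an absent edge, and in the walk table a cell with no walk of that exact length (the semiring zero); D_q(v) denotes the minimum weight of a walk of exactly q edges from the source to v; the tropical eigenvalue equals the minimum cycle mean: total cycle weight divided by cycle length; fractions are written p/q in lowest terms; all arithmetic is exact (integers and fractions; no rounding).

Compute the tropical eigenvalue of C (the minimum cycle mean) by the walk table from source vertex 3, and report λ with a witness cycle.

q=0: [∞, ∞, 0, ∞]
q=1: [-4, ∞, ∞, 1]
q=2: [1, 0, ∞, -6]
q=3: [-6, 5, -7, -1]
q=4: [-11, -2, -2, -8]
Optimal cycle mean attained by: cycle 1->2->3->1, total 4 + (-7) + (-4), length 3.
Answer: λ = -7/3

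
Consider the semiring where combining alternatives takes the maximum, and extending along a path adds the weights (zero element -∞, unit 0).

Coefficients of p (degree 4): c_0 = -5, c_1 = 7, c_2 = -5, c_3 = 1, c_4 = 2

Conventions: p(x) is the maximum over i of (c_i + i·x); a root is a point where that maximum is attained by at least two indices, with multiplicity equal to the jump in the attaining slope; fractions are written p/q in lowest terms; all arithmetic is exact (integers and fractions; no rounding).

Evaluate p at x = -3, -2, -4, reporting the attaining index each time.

p(-3) = max(-5+0·(-3)=-5, 7+1·(-3)=4, -5+2·(-3)=-11, 1+3·(-3)=-8, 2+4·(-3)=-10) = 4 (attained by i=1)
p(-2) = max(-5+0·(-2)=-5, 7+1·(-2)=5, -5+2·(-2)=-9, 1+3·(-2)=-5, 2+4·(-2)=-6) = 5 (attained by i=1)
p(-4) = max(-5+0·(-4)=-5, 7+1·(-4)=3, -5+2·(-4)=-13, 1+3·(-4)=-11, 2+4·(-4)=-14) = 3 (attained by i=1)
Answer: p(-3) = 4; p(-2) = 5; p(-4) = 3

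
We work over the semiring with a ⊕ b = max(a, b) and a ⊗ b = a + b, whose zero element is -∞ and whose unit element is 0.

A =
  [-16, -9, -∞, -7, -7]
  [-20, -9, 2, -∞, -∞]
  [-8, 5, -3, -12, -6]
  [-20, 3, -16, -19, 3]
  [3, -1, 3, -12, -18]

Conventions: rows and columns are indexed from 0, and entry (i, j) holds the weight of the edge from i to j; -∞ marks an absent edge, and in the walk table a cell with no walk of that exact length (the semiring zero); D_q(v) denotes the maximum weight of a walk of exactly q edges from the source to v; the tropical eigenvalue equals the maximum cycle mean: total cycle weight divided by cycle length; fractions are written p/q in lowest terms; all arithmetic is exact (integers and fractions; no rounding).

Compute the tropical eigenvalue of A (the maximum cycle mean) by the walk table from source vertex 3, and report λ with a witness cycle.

q=0: [-∞, -∞, -∞, 0, -∞]
q=1: [-20, 3, -16, -19, 3]
q=2: [6, 2, 6, -9, -15]
q=3: [-2, 11, 4, -1, 0]
q=4: [3, 9, 13, -8, 2]
q=5: [5, 18, 11, 1, 7]
Optimal cycle mean attained by: cycle 1->2->1, total 2 + 5, length 2.
Answer: λ = 7/2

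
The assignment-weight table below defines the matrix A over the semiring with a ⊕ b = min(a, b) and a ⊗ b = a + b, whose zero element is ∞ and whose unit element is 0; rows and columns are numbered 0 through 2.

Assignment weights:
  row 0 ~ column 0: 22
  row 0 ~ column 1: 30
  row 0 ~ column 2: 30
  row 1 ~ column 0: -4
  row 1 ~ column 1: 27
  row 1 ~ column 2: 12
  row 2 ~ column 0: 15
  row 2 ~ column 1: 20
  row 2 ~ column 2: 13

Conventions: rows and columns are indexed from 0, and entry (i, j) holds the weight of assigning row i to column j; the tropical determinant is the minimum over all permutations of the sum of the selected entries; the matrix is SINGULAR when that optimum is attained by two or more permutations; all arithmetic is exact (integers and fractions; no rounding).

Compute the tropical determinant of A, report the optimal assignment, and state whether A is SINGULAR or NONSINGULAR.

σ = (0, 1, 2): 22 + 27 + 13 = 62
σ = (0, 2, 1): 22 + 12 + 20 = 54
σ = (1, 0, 2): 30 + (-4) + 13 = 39
σ = (1, 2, 0): 30 + 12 + 15 = 57
σ = (2, 0, 1): 30 + (-4) + 20 = 46
σ = (2, 1, 0): 30 + 27 + 15 = 72
Optimal value attained by: σ = (1, 0, 2).
Answer: det⊕(A) = 39; verdict: NONSINGULAR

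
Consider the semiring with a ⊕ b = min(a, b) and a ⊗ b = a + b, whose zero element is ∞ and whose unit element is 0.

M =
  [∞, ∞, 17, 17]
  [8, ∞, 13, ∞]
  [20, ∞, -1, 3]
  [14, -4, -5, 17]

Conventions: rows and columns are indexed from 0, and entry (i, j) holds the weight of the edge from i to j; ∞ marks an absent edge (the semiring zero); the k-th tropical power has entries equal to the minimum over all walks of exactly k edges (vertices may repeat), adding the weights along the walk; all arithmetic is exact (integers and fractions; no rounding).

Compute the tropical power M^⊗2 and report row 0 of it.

M^⊗2:
  [31, 13, 12, 20]
  [33, ∞, 12, 16]
  [17, -1, -2, 2]
  [4, 13, -6, -2]
Answer: row 0 of M^⊗2 = [31, 13, 12, 20]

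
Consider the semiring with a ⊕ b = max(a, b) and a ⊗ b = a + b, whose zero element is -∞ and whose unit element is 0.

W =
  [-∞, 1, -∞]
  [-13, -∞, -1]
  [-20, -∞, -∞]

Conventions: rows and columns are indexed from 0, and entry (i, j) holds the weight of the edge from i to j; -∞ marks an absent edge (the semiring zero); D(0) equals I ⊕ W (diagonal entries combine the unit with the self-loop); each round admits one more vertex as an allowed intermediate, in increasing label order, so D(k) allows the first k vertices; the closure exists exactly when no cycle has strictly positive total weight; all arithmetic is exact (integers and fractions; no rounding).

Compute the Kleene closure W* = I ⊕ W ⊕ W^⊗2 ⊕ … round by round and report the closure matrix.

D(0):
  [0, 1, -∞]
  [-13, 0, -1]
  [-20, -∞, 0]
D(1):
  [0, 1, -∞]
  [-13, 0, -1]
  [-20, -19, 0]
D(2):
  [0, 1, 0]
  [-13, 0, -1]
  [-20, -19, 0]
D(3):
  [0, 1, 0]
  [-13, 0, -1]
  [-20, -19, 0]
Answer: W* = [[0, 1, 0], [-13, 0, -1], [-20, -19, 0]]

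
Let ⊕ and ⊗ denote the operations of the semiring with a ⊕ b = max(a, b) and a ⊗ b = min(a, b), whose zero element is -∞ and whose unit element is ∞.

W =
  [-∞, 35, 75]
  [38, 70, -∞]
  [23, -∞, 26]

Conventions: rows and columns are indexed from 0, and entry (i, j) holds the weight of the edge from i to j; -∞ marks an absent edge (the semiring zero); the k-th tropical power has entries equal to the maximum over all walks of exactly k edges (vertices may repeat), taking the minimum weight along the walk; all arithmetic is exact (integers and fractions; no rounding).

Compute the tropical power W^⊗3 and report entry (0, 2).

W^⊗2:
  [35, 35, 26]
  [38, 70, 38]
  [23, 23, 26]
W^⊗3:
  [35, 35, 35]
  [38, 70, 38]
  [23, 23, 26]
Key observation: the optimum is the walk 0->1->0->2, with weight 35 min 38 min 75 = 35.
Optimal value attained by: walk 0->1->0->2.
Answer: (W^⊗3)[0][2] = 35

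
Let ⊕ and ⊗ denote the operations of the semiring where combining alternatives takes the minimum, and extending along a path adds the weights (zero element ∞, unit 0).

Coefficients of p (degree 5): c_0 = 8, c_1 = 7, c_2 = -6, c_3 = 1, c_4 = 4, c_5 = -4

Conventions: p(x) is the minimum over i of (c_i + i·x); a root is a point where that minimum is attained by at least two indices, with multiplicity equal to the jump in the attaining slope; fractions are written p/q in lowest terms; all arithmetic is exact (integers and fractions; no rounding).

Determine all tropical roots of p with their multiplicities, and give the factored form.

hull edge (i=0, c=8) to (i=2, c=-6): slope -7, span 2
hull edge (i=2, c=-6) to (i=5, c=-4): slope 2/3, span 3
Factored form: p(x) = -4 ⊗ (x ⊕ (-2/3)) ⊗ (x ⊕ (-2/3)) ⊗ (x ⊕ (-2/3)) ⊗ (x ⊕ 7) ⊗ (x ⊕ 7)
Answer: roots = -2/3 (mult 3), 7 (mult 2)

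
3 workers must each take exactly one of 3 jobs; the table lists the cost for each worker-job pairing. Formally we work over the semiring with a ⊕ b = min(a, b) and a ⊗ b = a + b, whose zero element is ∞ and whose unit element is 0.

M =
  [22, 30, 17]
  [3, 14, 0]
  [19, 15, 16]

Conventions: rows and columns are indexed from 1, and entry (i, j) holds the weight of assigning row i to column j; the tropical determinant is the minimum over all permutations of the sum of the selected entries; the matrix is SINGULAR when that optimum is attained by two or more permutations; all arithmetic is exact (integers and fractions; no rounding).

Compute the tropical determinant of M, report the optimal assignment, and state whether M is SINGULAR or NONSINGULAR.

σ = (1, 2, 3): 22 + 14 + 16 = 52
σ = (1, 3, 2): 22 + 0 + 15 = 37
σ = (2, 1, 3): 30 + 3 + 16 = 49
σ = (2, 3, 1): 30 + 0 + 19 = 49
σ = (3, 1, 2): 17 + 3 + 15 = 35
σ = (3, 2, 1): 17 + 14 + 19 = 50
Optimal value attained by: σ = (3, 1, 2).
Answer: det⊕(M) = 35; verdict: NONSINGULAR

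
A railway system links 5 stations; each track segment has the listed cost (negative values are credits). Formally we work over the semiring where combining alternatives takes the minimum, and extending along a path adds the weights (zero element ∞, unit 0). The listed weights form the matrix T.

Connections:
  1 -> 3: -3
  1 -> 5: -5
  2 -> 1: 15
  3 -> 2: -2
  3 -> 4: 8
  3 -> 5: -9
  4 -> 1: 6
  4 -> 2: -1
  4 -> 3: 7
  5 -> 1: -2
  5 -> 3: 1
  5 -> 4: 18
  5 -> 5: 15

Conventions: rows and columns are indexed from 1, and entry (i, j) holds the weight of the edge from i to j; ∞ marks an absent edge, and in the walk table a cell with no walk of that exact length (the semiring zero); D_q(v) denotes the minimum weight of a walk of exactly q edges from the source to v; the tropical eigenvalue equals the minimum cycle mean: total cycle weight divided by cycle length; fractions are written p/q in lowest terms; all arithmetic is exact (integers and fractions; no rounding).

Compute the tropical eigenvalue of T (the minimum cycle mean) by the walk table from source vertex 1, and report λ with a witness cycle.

q=0: [0, ∞, ∞, ∞, ∞]
q=1: [∞, ∞, -3, ∞, -5]
q=2: [-7, -5, -4, 5, -12]
q=3: [-14, -6, -11, 4, -13]
q=4: [-15, -13, -17, -3, -20]
q=5: [-22, -19, -19, -9, -26]
Optimal cycle mean attained by: cycle 1->3->5->1, total (-3) + (-9) + (-2), length 3.
Answer: λ = -14/3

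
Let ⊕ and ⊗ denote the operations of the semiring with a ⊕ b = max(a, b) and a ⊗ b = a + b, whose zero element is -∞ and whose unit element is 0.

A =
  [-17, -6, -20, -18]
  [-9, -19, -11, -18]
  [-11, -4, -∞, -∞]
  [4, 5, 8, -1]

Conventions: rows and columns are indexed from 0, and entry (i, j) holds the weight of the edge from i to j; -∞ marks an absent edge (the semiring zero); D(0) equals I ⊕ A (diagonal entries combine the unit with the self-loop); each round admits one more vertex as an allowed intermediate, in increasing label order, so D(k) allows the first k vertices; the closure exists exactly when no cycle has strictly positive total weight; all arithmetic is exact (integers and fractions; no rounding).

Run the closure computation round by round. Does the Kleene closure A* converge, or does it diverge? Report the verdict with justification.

D(0):
  [0, -6, -20, -18]
  [-9, 0, -11, -18]
  [-11, -4, 0, -∞]
  [4, 5, 8, 0]
D(1):
  [0, -6, -20, -18]
  [-9, 0, -11, -18]
  [-11, -4, 0, -29]
  [4, 5, 8, 0]
D(2):
  [0, -6, -17, -18]
  [-9, 0, -11, -18]
  [-11, -4, 0, -22]
  [4, 5, 8, 0]
D(3):
  [0, -6, -17, -18]
  [-9, 0, -11, -18]
  [-11, -4, 0, -22]
  [4, 5, 8, 0]
D(4):
  [0, -6, -10, -18]
  [-9, 0, -10, -18]
  [-11, -4, 0, -22]
  [4, 5, 8, 0]
Key observation: every diagonal entry stays at the unit through all rounds, so no improving cycle exists.
Answer: CONVERGES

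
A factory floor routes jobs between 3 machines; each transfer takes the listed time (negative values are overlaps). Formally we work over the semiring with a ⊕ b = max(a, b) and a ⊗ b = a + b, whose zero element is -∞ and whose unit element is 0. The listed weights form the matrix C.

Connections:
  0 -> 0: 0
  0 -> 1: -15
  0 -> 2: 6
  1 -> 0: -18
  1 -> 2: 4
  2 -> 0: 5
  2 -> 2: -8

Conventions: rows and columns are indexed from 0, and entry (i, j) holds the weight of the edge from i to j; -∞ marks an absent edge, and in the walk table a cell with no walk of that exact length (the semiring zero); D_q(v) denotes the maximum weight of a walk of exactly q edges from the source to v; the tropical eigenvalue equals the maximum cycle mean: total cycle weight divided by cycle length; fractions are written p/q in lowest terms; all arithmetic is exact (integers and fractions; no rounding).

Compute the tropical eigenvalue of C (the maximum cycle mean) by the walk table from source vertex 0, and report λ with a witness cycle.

q=0: [0, -∞, -∞]
q=1: [0, -15, 6]
q=2: [11, -15, 6]
q=3: [11, -4, 17]
Optimal cycle mean attained by: cycle 0->2->0, total 6 + 5, length 2.
Answer: λ = 11/2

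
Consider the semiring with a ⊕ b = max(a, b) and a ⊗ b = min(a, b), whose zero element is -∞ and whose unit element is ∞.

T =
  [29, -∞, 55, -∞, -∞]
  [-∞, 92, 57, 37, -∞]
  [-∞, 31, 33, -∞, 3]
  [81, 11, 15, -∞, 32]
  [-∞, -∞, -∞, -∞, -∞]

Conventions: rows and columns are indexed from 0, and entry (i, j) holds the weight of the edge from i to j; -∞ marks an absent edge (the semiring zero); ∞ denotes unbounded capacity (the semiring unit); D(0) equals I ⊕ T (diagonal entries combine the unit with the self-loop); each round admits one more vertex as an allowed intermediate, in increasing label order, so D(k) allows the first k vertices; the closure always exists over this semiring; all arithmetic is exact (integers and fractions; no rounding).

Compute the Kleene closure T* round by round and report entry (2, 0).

D(0):
  [∞, -∞, 55, -∞, -∞]
  [-∞, ∞, 57, 37, -∞]
  [-∞, 31, ∞, -∞, 3]
  [81, 11, 15, ∞, 32]
  [-∞, -∞, -∞, -∞, ∞]
D(1):
  [∞, -∞, 55, -∞, -∞]
  [-∞, ∞, 57, 37, -∞]
  [-∞, 31, ∞, -∞, 3]
  [81, 11, 55, ∞, 32]
  [-∞, -∞, -∞, -∞, ∞]
D(2):
  [∞, -∞, 55, -∞, -∞]
  [-∞, ∞, 57, 37, -∞]
  [-∞, 31, ∞, 31, 3]
  [81, 11, 55, ∞, 32]
  [-∞, -∞, -∞, -∞, ∞]
D(3):
  [∞, 31, 55, 31, 3]
  [-∞, ∞, 57, 37, 3]
  [-∞, 31, ∞, 31, 3]
  [81, 31, 55, ∞, 32]
  [-∞, -∞, -∞, -∞, ∞]
D(4):
  [∞, 31, 55, 31, 31]
  [37, ∞, 57, 37, 32]
  [31, 31, ∞, 31, 31]
  [81, 31, 55, ∞, 32]
  [-∞, -∞, -∞, -∞, ∞]
D(5):
  [∞, 31, 55, 31, 31]
  [37, ∞, 57, 37, 32]
  [31, 31, ∞, 31, 31]
  [81, 31, 55, ∞, 32]
  [-∞, -∞, -∞, -∞, ∞]
Answer: T*[2][0] = 31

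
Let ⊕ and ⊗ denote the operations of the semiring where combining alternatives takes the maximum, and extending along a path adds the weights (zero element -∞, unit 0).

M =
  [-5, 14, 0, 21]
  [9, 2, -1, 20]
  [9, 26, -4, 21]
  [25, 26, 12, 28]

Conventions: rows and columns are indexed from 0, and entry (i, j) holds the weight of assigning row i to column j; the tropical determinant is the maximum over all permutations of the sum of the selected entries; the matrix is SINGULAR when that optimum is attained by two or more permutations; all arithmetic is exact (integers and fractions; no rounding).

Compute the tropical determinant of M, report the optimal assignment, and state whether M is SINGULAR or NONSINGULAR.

σ = (0, 1, 2, 3): (-5) + 2 + (-4) + 28 = 21
σ = (0, 1, 3, 2): (-5) + 2 + 21 + 12 = 30
σ = (0, 2, 1, 3): (-5) + (-1) + 26 + 28 = 48
σ = (0, 2, 3, 1): (-5) + (-1) + 21 + 26 = 41
σ = (0, 3, 1, 2): (-5) + 20 + 26 + 12 = 53
σ = (0, 3, 2, 1): (-5) + 20 + (-4) + 26 = 37
σ = (1, 0, 2, 3): 14 + 9 + (-4) + 28 = 47
σ = (1, 0, 3, 2): 14 + 9 + 21 + 12 = 56
σ = (1, 2, 0, 3): 14 + (-1) + 9 + 28 = 50
σ = (1, 2, 3, 0): 14 + (-1) + 21 + 25 = 59
σ = (1, 3, 0, 2): 14 + 20 + 9 + 12 = 55
σ = (1, 3, 2, 0): 14 + 20 + (-4) + 25 = 55
σ = (2, 0, 1, 3): 0 + 9 + 26 + 28 = 63
σ = (2, 0, 3, 1): 0 + 9 + 21 + 26 = 56
σ = (2, 1, 0, 3): 0 + 2 + 9 + 28 = 39
σ = (2, 1, 3, 0): 0 + 2 + 21 + 25 = 48
σ = (2, 3, 0, 1): 0 + 20 + 9 + 26 = 55
σ = (2, 3, 1, 0): 0 + 20 + 26 + 25 = 71
σ = (3, 0, 1, 2): 21 + 9 + 26 + 12 = 68
σ = (3, 0, 2, 1): 21 + 9 + (-4) + 26 = 52
σ = (3, 1, 0, 2): 21 + 2 + 9 + 12 = 44
σ = (3, 1, 2, 0): 21 + 2 + (-4) + 25 = 44
σ = (3, 2, 0, 1): 21 + (-1) + 9 + 26 = 55
σ = (3, 2, 1, 0): 21 + (-1) + 26 + 25 = 71
Optimal value attained by: σ = (2, 3, 1, 0).
Answer: det⊕(M) = 71; verdict: SINGULAR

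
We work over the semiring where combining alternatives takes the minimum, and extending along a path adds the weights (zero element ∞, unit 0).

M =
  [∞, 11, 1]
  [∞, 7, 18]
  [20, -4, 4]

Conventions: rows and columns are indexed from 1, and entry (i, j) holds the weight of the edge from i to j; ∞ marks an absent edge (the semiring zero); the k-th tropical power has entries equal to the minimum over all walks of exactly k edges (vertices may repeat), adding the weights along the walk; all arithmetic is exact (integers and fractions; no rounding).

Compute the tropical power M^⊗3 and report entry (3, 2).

M^⊗2:
  [21, -3, 5]
  [38, 14, 22]
  [24, 0, 8]
M^⊗3:
  [25, 1, 9]
  [42, 18, 26]
  [28, 4, 12]
Key observation: the optimum is the walk 3->3->3->2, with weight 4 + 4 + (-4) = 4.
Optimal value attained by: walk 3->3->3->2.
Answer: (M^⊗3)[3][2] = 4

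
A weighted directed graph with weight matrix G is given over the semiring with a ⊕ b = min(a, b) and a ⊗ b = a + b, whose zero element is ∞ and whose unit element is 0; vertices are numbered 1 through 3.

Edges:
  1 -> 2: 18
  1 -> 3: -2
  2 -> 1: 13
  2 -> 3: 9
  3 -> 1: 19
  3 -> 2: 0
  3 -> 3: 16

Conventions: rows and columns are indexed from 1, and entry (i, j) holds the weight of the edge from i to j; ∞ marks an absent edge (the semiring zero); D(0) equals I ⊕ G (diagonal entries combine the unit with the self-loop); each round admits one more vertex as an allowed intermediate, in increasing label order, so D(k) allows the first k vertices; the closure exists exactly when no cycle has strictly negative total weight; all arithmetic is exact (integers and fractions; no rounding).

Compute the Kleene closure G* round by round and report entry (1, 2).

D(0):
  [0, 18, -2]
  [13, 0, 9]
  [19, 0, 0]
D(1):
  [0, 18, -2]
  [13, 0, 9]
  [19, 0, 0]
D(2):
  [0, 18, -2]
  [13, 0, 9]
  [13, 0, 0]
D(3):
  [0, -2, -2]
  [13, 0, 9]
  [13, 0, 0]
Answer: G*[1][2] = -2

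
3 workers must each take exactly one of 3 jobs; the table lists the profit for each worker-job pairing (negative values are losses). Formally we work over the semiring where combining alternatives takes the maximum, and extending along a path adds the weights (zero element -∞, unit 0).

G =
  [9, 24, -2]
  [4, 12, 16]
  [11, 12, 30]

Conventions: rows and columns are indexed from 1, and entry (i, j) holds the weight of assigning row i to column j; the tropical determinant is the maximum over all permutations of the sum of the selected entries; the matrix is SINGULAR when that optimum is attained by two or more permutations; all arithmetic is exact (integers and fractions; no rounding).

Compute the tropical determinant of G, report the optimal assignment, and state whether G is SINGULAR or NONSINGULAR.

σ = (1, 2, 3): 9 + 12 + 30 = 51
σ = (1, 3, 2): 9 + 16 + 12 = 37
σ = (2, 1, 3): 24 + 4 + 30 = 58
σ = (2, 3, 1): 24 + 16 + 11 = 51
σ = (3, 1, 2): (-2) + 4 + 12 = 14
σ = (3, 2, 1): (-2) + 12 + 11 = 21
Optimal value attained by: σ = (2, 1, 3).
Answer: det⊕(G) = 58; verdict: NONSINGULAR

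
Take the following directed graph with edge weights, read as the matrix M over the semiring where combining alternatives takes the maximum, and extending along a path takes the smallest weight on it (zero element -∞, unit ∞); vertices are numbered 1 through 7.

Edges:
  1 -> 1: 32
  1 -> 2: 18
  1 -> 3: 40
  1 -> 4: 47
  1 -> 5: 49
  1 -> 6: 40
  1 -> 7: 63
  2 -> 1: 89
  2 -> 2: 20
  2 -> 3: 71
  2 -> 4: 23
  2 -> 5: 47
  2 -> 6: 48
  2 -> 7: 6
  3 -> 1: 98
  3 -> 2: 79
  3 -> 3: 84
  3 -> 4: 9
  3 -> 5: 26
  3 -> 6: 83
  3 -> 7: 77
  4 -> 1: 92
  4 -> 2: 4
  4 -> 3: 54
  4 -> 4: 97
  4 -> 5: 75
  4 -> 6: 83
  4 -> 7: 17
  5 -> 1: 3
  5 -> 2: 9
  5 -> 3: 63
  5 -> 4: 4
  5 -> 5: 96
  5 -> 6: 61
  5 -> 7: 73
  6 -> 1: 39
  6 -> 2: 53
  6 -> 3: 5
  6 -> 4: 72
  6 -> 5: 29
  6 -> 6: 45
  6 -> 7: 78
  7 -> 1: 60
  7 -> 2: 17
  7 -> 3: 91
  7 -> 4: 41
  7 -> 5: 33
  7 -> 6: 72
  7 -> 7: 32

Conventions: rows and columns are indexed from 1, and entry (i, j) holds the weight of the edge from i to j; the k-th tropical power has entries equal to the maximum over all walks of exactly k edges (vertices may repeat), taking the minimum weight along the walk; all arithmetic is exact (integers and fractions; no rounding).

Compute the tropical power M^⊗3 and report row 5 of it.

M^⊗2:
  [60, 40, 63, 47, 49, 63, 49]
  [71, 71, 71, 48, 49, 71, 71]
  [84, 79, 84, 72, 49, 83, 78]
  [92, 54, 63, 97, 75, 83, 78]
  [63, 63, 73, 61, 96, 72, 73]
  [72, 45, 78, 72, 72, 72, 45]
  [91, 79, 84, 72, 49, 83, 77]
M^⊗3:
  [63, 63, 63, 63, 49, 63, 63]
  [71, 71, 71, 71, 49, 71, 71]
  [84, 79, 84, 72, 72, 83, 78]
  [92, 63, 78, 97, 75, 83, 78]
  [73, 73, 73, 72, 96, 73, 73]
  [78, 78, 78, 72, 72, 78, 77]
  [84, 79, 84, 72, 72, 83, 78]
Answer: row 5 of M^⊗3 = [73, 73, 73, 72, 96, 73, 73]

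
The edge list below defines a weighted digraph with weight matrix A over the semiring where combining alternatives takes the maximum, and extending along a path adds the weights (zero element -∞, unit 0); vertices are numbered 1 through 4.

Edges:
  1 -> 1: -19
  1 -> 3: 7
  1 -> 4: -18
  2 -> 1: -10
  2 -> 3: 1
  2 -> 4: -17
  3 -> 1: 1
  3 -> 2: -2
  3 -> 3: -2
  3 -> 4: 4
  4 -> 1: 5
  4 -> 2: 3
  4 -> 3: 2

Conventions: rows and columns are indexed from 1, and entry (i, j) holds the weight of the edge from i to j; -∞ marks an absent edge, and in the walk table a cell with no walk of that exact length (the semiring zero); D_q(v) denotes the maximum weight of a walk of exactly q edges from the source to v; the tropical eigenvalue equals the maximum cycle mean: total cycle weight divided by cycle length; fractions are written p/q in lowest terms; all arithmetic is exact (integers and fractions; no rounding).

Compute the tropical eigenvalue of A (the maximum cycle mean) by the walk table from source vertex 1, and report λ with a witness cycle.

q=0: [0, -∞, -∞, -∞]
q=1: [-19, -∞, 7, -18]
q=2: [8, 5, 5, 11]
q=3: [16, 14, 15, 9]
q=4: [16, 13, 23, 19]
Optimal cycle mean attained by: cycle 1->3->4->1, total 7 + 4 + 5, length 3.
Answer: λ = 16/3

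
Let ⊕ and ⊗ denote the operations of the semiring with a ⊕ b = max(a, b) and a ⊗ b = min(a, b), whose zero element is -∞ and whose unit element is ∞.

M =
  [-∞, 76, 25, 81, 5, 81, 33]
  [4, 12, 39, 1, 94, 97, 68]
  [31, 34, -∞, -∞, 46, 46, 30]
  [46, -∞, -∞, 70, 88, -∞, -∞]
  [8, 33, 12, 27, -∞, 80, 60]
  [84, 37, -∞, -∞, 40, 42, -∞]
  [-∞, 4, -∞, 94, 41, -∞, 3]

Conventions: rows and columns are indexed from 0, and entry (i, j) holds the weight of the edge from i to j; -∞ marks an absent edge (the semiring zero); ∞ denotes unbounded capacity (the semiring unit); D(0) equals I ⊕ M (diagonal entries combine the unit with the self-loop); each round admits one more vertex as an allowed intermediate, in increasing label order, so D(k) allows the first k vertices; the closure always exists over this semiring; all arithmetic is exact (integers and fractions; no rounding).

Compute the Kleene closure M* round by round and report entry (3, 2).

D(0):
  [∞, 76, 25, 81, 5, 81, 33]
  [4, ∞, 39, 1, 94, 97, 68]
  [31, 34, ∞, -∞, 46, 46, 30]
  [46, -∞, -∞, ∞, 88, -∞, -∞]
  [8, 33, 12, 27, ∞, 80, 60]
  [84, 37, -∞, -∞, 40, ∞, -∞]
  [-∞, 4, -∞, 94, 41, -∞, ∞]
D(1):
  [∞, 76, 25, 81, 5, 81, 33]
  [4, ∞, 39, 4, 94, 97, 68]
  [31, 34, ∞, 31, 46, 46, 31]
  [46, 46, 25, ∞, 88, 46, 33]
  [8, 33, 12, 27, ∞, 80, 60]
  [84, 76, 25, 81, 40, ∞, 33]
  [-∞, 4, -∞, 94, 41, -∞, ∞]
D(2):
  [∞, 76, 39, 81, 76, 81, 68]
  [4, ∞, 39, 4, 94, 97, 68]
  [31, 34, ∞, 31, 46, 46, 34]
  [46, 46, 39, ∞, 88, 46, 46]
  [8, 33, 33, 27, ∞, 80, 60]
  [84, 76, 39, 81, 76, ∞, 68]
  [4, 4, 4, 94, 41, 4, ∞]
D(3):
  [∞, 76, 39, 81, 76, 81, 68]
  [31, ∞, 39, 31, 94, 97, 68]
  [31, 34, ∞, 31, 46, 46, 34]
  [46, 46, 39, ∞, 88, 46, 46]
  [31, 33, 33, 31, ∞, 80, 60]
  [84, 76, 39, 81, 76, ∞, 68]
  [4, 4, 4, 94, 41, 4, ∞]
D(4):
  [∞, 76, 39, 81, 81, 81, 68]
  [31, ∞, 39, 31, 94, 97, 68]
  [31, 34, ∞, 31, 46, 46, 34]
  [46, 46, 39, ∞, 88, 46, 46]
  [31, 33, 33, 31, ∞, 80, 60]
  [84, 76, 39, 81, 81, ∞, 68]
  [46, 46, 39, 94, 88, 46, ∞]
D(5):
  [∞, 76, 39, 81, 81, 81, 68]
  [31, ∞, 39, 31, 94, 97, 68]
  [31, 34, ∞, 31, 46, 46, 46]
  [46, 46, 39, ∞, 88, 80, 60]
  [31, 33, 33, 31, ∞, 80, 60]
  [84, 76, 39, 81, 81, ∞, 68]
  [46, 46, 39, 94, 88, 80, ∞]
D(6):
  [∞, 76, 39, 81, 81, 81, 68]
  [84, ∞, 39, 81, 94, 97, 68]
  [46, 46, ∞, 46, 46, 46, 46]
  [80, 76, 39, ∞, 88, 80, 68]
  [80, 76, 39, 80, ∞, 80, 68]
  [84, 76, 39, 81, 81, ∞, 68]
  [80, 76, 39, 94, 88, 80, ∞]
D(7):
  [∞, 76, 39, 81, 81, 81, 68]
  [84, ∞, 39, 81, 94, 97, 68]
  [46, 46, ∞, 46, 46, 46, 46]
  [80, 76, 39, ∞, 88, 80, 68]
  [80, 76, 39, 80, ∞, 80, 68]
  [84, 76, 39, 81, 81, ∞, 68]
  [80, 76, 39, 94, 88, 80, ∞]
Answer: M*[3][2] = 39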